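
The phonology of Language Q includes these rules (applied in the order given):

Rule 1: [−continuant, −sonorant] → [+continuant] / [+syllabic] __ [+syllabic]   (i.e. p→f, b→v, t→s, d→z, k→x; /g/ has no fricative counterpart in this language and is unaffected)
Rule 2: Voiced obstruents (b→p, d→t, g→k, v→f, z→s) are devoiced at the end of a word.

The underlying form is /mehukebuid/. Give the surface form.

Rule 1 (intervocalic spirantization): /k/ is a stop between vowels /u/ and /e/, so it spirantizes to the fricative [x]. /b/ is a stop between vowels /e/ and /u/, so it spirantizes to the fricative [v]. /mehukebuid/ → mehuxevuid.
Rule 2 (final devoicing): /d/ is a voiced obstruent in word-final position, so it devoices to [t]. /mehuxevuid/ → mehuxevuit.

mehuxevuit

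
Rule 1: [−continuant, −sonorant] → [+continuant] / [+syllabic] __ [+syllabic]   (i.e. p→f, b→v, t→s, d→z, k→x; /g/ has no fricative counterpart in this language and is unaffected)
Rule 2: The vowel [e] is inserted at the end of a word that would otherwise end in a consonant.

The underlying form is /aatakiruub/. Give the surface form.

Rule 1 (intervocalic spirantization): /t/ is a stop between vowels /a/ and /a/, so it spirantizes to the fricative [s]. /k/ is a stop between vowels /a/ and /i/, so it spirantizes to the fricative [x]. /aatakiruub/ → aasaxiruub.
Rule 2 (final e-epenthesis): the form ends in the consonant /b/, so [e] is inserted word-finally. /aasaxiruub/ → aasaxiruube.

aasaxiruube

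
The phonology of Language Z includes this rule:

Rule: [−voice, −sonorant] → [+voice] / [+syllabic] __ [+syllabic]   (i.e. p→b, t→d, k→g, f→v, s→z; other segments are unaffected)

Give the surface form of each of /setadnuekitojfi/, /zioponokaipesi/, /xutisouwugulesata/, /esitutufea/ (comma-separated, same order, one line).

/setadnuekitojfi/: /t/ is a voiceless obstruent between vowels /e/ and /a/, so it voices to [d]. /k/ is a voiceless obstruent between vowels /e/ and /i/, so it voices to [g]. /t/ is a voiceless obstruent between vowels /i/ and /o/, so it voices to [d]. → [sedadnuegidojfi].
/zioponokaipesi/: /p/ is a voiceless obstruent between vowels /o/ and /o/, so it voices to [b]. /k/ is a voiceless obstruent between vowels /o/ and /a/, so it voices to [g]. /p/ is a voiceless obstruent between vowels /i/ and /e/, so it voices to [b]. /s/ is a voiceless obstruent between vowels /e/ and /i/, so it voices to [z]. → [ziobonogaibezi].
/xutisouwugulesata/: /t/ is a voiceless obstruent between vowels /u/ and /i/, so it voices to [d]. /s/ is a voiceless obstruent between vowels /i/ and /o/, so it voices to [z]. /s/ is a voiceless obstruent between vowels /e/ and /a/, so it voices to [z]. /t/ is a voiceless obstruent between vowels /a/ and /a/, so it voices to [d]. → [xudizouwugulezada].
/esitutufea/: /s/ is a voiceless obstruent between vowels /e/ and /i/, so it voices to [z]. /t/ is a voiceless obstruent between vowels /i/ and /u/, so it voices to [d]. /t/ is a voiceless obstruent between vowels /u/ and /u/, so it voices to [d]. /f/ is a voiceless obstruent between vowels /u/ and /e/, so it voices to [v]. → [eziduduvea].

sedadnuegidojfi, ziobonogaibezi, xudizouwugulezada, eziduduvea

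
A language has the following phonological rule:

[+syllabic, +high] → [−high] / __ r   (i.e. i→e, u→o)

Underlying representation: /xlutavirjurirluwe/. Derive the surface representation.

/i/ is a high vowel immediately before /r/, so it lowers to [e].
/u/ is a high vowel immediately before /r/, so it lowers to [o].
/i/ is a high vowel immediately before /r/, so it lowers to [e].
The other instances of /u/ do not occur in the required environment and remain unchanged.
Surface form: [xlutaverjorerluwe].

xlutaverjorerluwe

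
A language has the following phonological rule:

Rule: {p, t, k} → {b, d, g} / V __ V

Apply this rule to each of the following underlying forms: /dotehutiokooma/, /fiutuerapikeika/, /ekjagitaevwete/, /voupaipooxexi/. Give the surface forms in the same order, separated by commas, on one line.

dodehudiogooma, fiuduerabigeiga, ekjagidaevwede, voubaibooxexi

/dotehutiokooma/: /t/ is a voiceless stop between vowels /o/ and /e/, so it voices to [d]. /t/ is a voiceless stop between vowels /u/ and /i/, so it voices to [d]. /k/ is a voiceless stop between vowels /o/ and /o/, so it voices to [g]. → [dodehudiogooma].
/fiutuerapikeika/: /t/ is a voiceless stop between vowels /u/ and /u/, so it voices to [d]. /p/ is a voiceless stop between vowels /a/ and /i/, so it voices to [b]. /k/ is a voiceless stop between vowels /i/ and /e/, so it voices to [g]. /k/ is a voiceless stop between vowels /i/ and /a/, so it voices to [g]. → [fiuduerabigeiga].
/ekjagitaevwete/: /t/ is a voiceless stop between vowels /i/ and /a/, so it voices to [d]. /t/ is a voiceless stop between vowels /e/ and /e/, so it voices to [d]. → [ekjagidaevwede].
/voupaipooxexi/: /p/ is a voiceless stop between vowels /u/ and /a/, so it voices to [b]. /p/ is a voiceless stop between vowels /i/ and /o/, so it voices to [b]. → [voubaibooxexi].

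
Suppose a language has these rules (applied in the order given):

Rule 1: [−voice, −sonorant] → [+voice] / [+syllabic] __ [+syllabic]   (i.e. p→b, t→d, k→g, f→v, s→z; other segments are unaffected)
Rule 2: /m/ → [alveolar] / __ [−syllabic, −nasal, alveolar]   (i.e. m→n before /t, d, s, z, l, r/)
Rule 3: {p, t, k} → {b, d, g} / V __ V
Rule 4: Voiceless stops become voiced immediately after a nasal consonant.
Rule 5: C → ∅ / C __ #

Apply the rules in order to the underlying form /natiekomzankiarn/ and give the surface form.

nadiegonzangiar

Rule 1 (intervocalic voicing): /t/ is a voiceless obstruent between vowels /a/ and /i/, so it voices to [d]. /k/ is a voiceless obstruent between vowels /e/ and /o/, so it voices to [g]. /natiekomzankiarn/ → nadiegomzankiarn.
Rule 2 (nasal place assimilation): /m/ precedes the alveolar consonant /z/, so it assimilates in place to [n]. /nadiegomzankiarn/ → nadiegonzankiarn.
Rule 3 (intervocalic voicing): no segment meets the environment; /nadiegonzankiarn/ is unchanged.
Rule 4 (post-nasal voicing): /k/ is a voiceless stop immediately after the nasal /n/, so it voices to [g]. /nadiegonzankiarn/ → nadiegonzangiarn.
Rule 5 (final cluster simplification): /n/ is the second consonant of a word-final cluster /rn/, so it deletes. /nadiegonzangiarn/ → nadiegonzangiar.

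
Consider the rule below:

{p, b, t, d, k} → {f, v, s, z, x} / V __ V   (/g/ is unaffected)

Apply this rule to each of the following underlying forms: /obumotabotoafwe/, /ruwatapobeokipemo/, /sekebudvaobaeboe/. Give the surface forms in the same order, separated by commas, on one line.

ovumosavosoafwe, ruwasafoveoxifemo, sexevudvaovaevoe

/obumotabotoafwe/: /b/ is a stop between vowels /o/ and /u/, so it spirantizes to the fricative [v]. /t/ is a stop between vowels /o/ and /a/, so it spirantizes to the fricative [s]. /b/ is a stop between vowels /a/ and /o/, so it spirantizes to the fricative [v]. /t/ is a stop between vowels /o/ and /o/, so it spirantizes to the fricative [s]. → [ovumosavosoafwe].
/ruwatapobeokipemo/: /t/ is a stop between vowels /a/ and /a/, so it spirantizes to the fricative [s]. /p/ is a stop between vowels /a/ and /o/, so it spirantizes to the fricative [f]. /b/ is a stop between vowels /o/ and /e/, so it spirantizes to the fricative [v]. /k/ is a stop between vowels /o/ and /i/, so it spirantizes to the fricative [x]. /p/ is a stop between vowels /i/ and /e/, so it spirantizes to the fricative [f]. → [ruwasafoveoxifemo].
/sekebudvaobaeboe/: /k/ is a stop between vowels /e/ and /e/, so it spirantizes to the fricative [x]. /b/ is a stop between vowels /e/ and /u/, so it spirantizes to the fricative [v]. /b/ is a stop between vowels /o/ and /a/, so it spirantizes to the fricative [v]. /b/ is a stop between vowels /e/ and /o/, so it spirantizes to the fricative [v]. → [sexevudvaovaevoe].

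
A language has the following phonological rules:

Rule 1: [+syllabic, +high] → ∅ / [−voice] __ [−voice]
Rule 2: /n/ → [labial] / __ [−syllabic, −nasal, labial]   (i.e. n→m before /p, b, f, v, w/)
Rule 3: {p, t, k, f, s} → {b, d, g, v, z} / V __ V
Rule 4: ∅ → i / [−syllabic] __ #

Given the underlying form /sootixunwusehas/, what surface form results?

Rule 1 (high vowel syncope): /i/ is a high vowel flanked by voiceless consonants /t/ and /x/, so it deletes. /sootixunwusehas/ → sootxunwusehas.
Rule 2 (nasal place assimilation): /n/ precedes the labial consonant /w/, so it assimilates in place to [m]. /sootxunwusehas/ → sootxumwusehas.
Rule 3 (intervocalic voicing): /s/ is a voiceless obstruent between vowels /u/ and /e/, so it voices to [z]. /sootxumwusehas/ → sootxumwuzehas.
Rule 4 (final i-epenthesis): the form ends in the consonant /s/, so [i] is inserted word-finally. /sootxumwuzehas/ → sootxumwuzehasi.

sootxumwuzehasi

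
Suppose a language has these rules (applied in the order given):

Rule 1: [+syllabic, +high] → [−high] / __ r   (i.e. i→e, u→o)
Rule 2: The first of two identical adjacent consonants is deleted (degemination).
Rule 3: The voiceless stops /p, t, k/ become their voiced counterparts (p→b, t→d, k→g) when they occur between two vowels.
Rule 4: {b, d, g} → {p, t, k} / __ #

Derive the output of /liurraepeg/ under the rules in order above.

Rule 1 (pre-rhotic lowering): /u/ is a high vowel immediately before /r/, so it lowers to [o]. /liurraepeg/ → liorraepeg.
Rule 2 (degemination): /rr/ is a geminate; the first /r/ deletes. /liorraepeg/ → lioraepeg.
Rule 3 (intervocalic voicing): /p/ is a voiceless stop between vowels /e/ and /e/, so it voices to [b]. /lioraepeg/ → lioraebeg.
Rule 4 (final devoicing): /g/ is a voiced stop in word-final position, so it devoices to [k]. /lioraebeg/ → lioraebek.

lioraebek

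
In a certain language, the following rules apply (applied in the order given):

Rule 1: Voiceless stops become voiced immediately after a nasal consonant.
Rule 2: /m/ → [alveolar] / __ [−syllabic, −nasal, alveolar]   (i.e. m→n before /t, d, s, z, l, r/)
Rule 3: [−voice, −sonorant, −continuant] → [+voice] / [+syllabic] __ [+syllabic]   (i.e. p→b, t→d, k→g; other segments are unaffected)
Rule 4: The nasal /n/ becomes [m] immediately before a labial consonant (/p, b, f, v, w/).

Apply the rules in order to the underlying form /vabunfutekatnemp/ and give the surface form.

vabumfudegatnemb

Rule 1 (post-nasal voicing): /p/ is a voiceless stop immediately after the nasal /m/, so it voices to [b]. /vabunfutekatnemp/ → vabunfutekatnemb.
Rule 2 (nasal place assimilation): no segment meets the environment; /vabunfutekatnemb/ is unchanged.
Rule 3 (intervocalic voicing): /t/ is a voiceless stop between vowels /u/ and /e/, so it voices to [d]. /k/ is a voiceless stop between vowels /e/ and /a/, so it voices to [g]. /vabunfutekatnemb/ → vabunfudegatnemb.
Rule 4 (nasal place assimilation): /n/ precedes the labial consonant /f/, so it assimilates in place to [m]. /vabunfudegatnemb/ → vabumfudegatnemb.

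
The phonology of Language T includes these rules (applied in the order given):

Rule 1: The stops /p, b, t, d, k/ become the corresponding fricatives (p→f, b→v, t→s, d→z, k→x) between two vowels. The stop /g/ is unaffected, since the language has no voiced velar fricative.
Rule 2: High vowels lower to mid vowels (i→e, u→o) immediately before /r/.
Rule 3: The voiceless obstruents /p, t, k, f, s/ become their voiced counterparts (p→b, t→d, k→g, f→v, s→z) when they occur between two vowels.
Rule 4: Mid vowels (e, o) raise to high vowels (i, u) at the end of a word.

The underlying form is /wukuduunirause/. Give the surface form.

wuxuzuunerauzi

Rule 1 (intervocalic spirantization): /k/ is a stop between vowels /u/ and /u/, so it spirantizes to the fricative [x]. /d/ is a stop between vowels /u/ and /u/, so it spirantizes to the fricative [z]. /wukuduunirause/ → wuxuzuunirause.
Rule 2 (pre-rhotic lowering): /i/ is a high vowel immediately before /r/, so it lowers to [e]. /wuxuzuunirause/ → wuxuzuunerause.
Rule 3 (intervocalic voicing): /s/ is a voiceless obstruent between vowels /u/ and /e/, so it voices to [z]. /wuxuzuunerause/ → wuxuzuunerauze.
Rule 4 (final vowel raising): /e/ is a mid vowel in word-final position, so it raises to [i]. /wuxuzuunerauze/ → wuxuzuunerauzi.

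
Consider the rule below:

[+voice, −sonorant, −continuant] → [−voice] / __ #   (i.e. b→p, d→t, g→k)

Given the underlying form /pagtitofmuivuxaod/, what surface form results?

pagtitofmuivuxaot

/d/ is a voiced stop in word-final position, so it devoices to [t].
The other instance of /g/ does not occur in the required environment and remains unchanged.
Surface form: [pagtitofmuivuxaot].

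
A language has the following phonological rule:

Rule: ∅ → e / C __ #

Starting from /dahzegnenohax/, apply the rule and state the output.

dahzegnenohaxe

the form ends in the consonant /x/, so [e] is inserted word-finally.
Surface form: [dahzegnenohaxe].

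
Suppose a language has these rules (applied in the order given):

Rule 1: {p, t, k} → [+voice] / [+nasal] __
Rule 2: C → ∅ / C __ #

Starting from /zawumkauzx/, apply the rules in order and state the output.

Rule 1 (post-nasal voicing): /k/ is a voiceless stop immediately after the nasal /m/, so it voices to [g]. /zawumkauzx/ → zawumgauzx.
Rule 2 (final cluster simplification): /x/ is the second consonant of a word-final cluster /zx/, so it deletes. /zawumgauzx/ → zawumgauz.

zawumgauz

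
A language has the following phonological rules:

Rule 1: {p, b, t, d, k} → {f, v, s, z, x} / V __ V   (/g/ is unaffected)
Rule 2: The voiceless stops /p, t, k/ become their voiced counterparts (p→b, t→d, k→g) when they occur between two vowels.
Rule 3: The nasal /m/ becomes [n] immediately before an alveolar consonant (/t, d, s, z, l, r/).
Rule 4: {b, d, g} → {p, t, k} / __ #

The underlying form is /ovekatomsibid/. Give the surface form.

ovexasonsivit

Rule 1 (intervocalic spirantization): /k/ is a stop between vowels /e/ and /a/, so it spirantizes to the fricative [x]. /t/ is a stop between vowels /a/ and /o/, so it spirantizes to the fricative [s]. /b/ is a stop between vowels /i/ and /i/, so it spirantizes to the fricative [v]. /ovekatomsibid/ → ovexasomsivid.
Rule 2 (intervocalic voicing): no segment meets the environment; /ovexasomsivid/ is unchanged.
Rule 3 (nasal place assimilation): /m/ precedes the alveolar consonant /s/, so it assimilates in place to [n]. /ovexasomsivid/ → ovexasonsivid.
Rule 4 (final devoicing): /d/ is a voiced stop in word-final position, so it devoices to [t]. /ovexasonsivid/ → ovexasonsivit.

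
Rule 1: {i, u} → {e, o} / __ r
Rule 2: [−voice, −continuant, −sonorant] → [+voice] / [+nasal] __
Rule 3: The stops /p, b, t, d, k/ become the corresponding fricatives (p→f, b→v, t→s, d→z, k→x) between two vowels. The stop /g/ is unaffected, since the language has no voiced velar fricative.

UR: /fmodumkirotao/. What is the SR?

Rule 1 (pre-rhotic lowering): /i/ is a high vowel immediately before /r/, so it lowers to [e]. /fmodumkirotao/ → fmodumkerotao.
Rule 2 (post-nasal voicing): /k/ is a voiceless stop immediately after the nasal /m/, so it voices to [g]. /fmodumkerotao/ → fmodumgerotao.
Rule 3 (intervocalic spirantization): /d/ is a stop between vowels /o/ and /u/, so it spirantizes to the fricative [z]. /t/ is a stop between vowels /o/ and /a/, so it spirantizes to the fricative [s]. /fmodumgerotao/ → fmozumgerosao.

fmozumgerosao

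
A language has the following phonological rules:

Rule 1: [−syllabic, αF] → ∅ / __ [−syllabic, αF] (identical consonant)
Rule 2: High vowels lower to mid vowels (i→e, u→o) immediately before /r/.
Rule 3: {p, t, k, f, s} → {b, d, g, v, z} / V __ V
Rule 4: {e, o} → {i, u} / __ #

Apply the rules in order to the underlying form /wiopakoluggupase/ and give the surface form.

Rule 1 (degemination): /gg/ is a geminate; the first /g/ deletes. /wiopakoluggupase/ → wiopakolugupase.
Rule 2 (pre-rhotic lowering): no segment meets the environment; /wiopakolugupase/ is unchanged.
Rule 3 (intervocalic voicing): /p/ is a voiceless obstruent between vowels /o/ and /a/, so it voices to [b]. /k/ is a voiceless obstruent between vowels /a/ and /o/, so it voices to [g]. /p/ is a voiceless obstruent between vowels /u/ and /a/, so it voices to [b]. /s/ is a voiceless obstruent between vowels /a/ and /e/, so it voices to [z]. /wiopakolugupase/ → wiobagolugubaze.
Rule 4 (final vowel raising): /e/ is a mid vowel in word-final position, so it raises to [i]. /wiobagolugubaze/ → wiobagolugubazi.

wiobagolugubazi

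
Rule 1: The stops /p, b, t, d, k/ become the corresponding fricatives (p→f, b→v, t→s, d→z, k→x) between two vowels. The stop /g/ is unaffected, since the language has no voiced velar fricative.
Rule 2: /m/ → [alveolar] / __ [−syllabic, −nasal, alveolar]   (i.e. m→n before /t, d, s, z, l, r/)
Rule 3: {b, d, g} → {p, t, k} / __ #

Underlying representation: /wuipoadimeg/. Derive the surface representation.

wuifoazimek

Rule 1 (intervocalic spirantization): /p/ is a stop between vowels /i/ and /o/, so it spirantizes to the fricative [f]. /d/ is a stop between vowels /a/ and /i/, so it spirantizes to the fricative [z]. /wuipoadimeg/ → wuifoazimeg.
Rule 2 (nasal place assimilation): no segment meets the environment; /wuifoazimeg/ is unchanged.
Rule 3 (final devoicing): /g/ is a voiced stop in word-final position, so it devoices to [k]. /wuifoazimeg/ → wuifoazimek.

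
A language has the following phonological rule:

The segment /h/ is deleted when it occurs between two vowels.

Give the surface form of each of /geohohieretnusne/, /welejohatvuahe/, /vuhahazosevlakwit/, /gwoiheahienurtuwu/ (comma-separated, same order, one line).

/geohohieretnusne/: /h/ occurs between vowels /o/ and /o/, so it deletes. /h/ occurs between vowels /o/ and /i/, so it deletes. → [geooieretnusne].
/welejohatvuahe/: /h/ occurs between vowels /o/ and /a/, so it deletes. /h/ occurs between vowels /a/ and /e/, so it deletes. → [welejoatvuae].
/vuhahazosevlakwit/: /h/ occurs between vowels /u/ and /a/, so it deletes. /h/ occurs between vowels /a/ and /a/, so it deletes. → [vuaazosevlakwit].
/gwoiheahienurtuwu/: /h/ occurs between vowels /i/ and /e/, so it deletes. /h/ occurs between vowels /a/ and /i/, so it deletes. → [gwoieaienurtuwu].

geooieretnusne, welejoatvuae, vuaazosevlakwit, gwoieaienurtuwu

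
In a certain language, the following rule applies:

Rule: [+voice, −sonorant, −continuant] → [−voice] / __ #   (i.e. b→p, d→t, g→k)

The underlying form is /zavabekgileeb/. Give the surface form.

Scanning /zavabekgileeb/: /b/ at position 5 is not in the conditioning environment; /g/ at position 8 is not in the conditioning environment; /b/ is a voiced stop in word-final position, so it devoices to [p].
Result: [zavabekgileep].

zavabekgileep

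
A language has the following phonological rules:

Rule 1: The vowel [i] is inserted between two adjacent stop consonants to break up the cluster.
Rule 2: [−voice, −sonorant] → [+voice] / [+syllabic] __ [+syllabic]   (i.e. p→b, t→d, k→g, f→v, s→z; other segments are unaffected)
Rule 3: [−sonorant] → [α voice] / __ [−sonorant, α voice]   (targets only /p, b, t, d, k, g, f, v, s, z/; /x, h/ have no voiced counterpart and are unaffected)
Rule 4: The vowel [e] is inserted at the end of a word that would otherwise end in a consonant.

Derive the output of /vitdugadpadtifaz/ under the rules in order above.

vididugadibadidivaze

Rule 1 (stop-cluster i-epenthesis): /t/ and /d/ form a stop–stop cluster, so [i] is inserted between them. /d/ and /p/ form a stop–stop cluster, so [i] is inserted between them. /d/ and /t/ form a stop–stop cluster, so [i] is inserted between them. /vitdugadpadtifaz/ → vitidugadipaditifaz.
Rule 2 (intervocalic voicing): /t/ is a voiceless obstruent between vowels /i/ and /i/, so it voices to [d]. /p/ is a voiceless obstruent between vowels /i/ and /a/, so it voices to [b]. /t/ is a voiceless obstruent between vowels /i/ and /i/, so it voices to [d]. /f/ is a voiceless obstruent between vowels /i/ and /a/, so it voices to [v]. /vitidugadipaditifaz/ → vididugadibadidivaz.
Rule 3 (regressive voicing assimilation): no segment meets the environment; /vididugadibadidivaz/ is unchanged.
Rule 4 (final e-epenthesis): the form ends in the consonant /z/, so [e] is inserted word-finally. /vididugadibadidivaz/ → vididugadibadidivaze.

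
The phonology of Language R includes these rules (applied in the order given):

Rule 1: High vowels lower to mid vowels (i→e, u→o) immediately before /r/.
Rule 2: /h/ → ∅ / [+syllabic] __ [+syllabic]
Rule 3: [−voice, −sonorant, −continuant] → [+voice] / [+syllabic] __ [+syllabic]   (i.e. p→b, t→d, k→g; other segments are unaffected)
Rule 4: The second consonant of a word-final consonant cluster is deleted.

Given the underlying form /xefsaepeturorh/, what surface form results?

xefsaebedoror

Rule 1 (pre-rhotic lowering): /u/ is a high vowel immediately before /r/, so it lowers to [o]. /xefsaepeturorh/ → xefsaepetororh.
Rule 2 (intervocalic h-deletion): no segment meets the environment; /xefsaepetororh/ is unchanged.
Rule 3 (intervocalic voicing): /p/ is a voiceless stop between vowels /e/ and /e/, so it voices to [b]. /t/ is a voiceless stop between vowels /e/ and /o/, so it voices to [d]. /xefsaepetororh/ → xefsaebedororh.
Rule 4 (final cluster simplification): /h/ is the second consonant of a word-final cluster /rh/, so it deletes. /xefsaebedororh/ → xefsaebedoror.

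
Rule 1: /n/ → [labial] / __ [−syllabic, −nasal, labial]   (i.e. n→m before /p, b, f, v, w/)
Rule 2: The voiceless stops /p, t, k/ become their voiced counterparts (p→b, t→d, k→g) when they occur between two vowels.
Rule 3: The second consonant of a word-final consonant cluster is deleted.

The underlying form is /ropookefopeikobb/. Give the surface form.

Rule 1 (nasal place assimilation): no segment meets the environment; /ropookefopeikobb/ is unchanged.
Rule 2 (intervocalic voicing): /p/ is a voiceless stop between vowels /o/ and /o/, so it voices to [b]. /k/ is a voiceless stop between vowels /o/ and /e/, so it voices to [g]. /p/ is a voiceless stop between vowels /o/ and /e/, so it voices to [b]. /k/ is a voiceless stop between vowels /i/ and /o/, so it voices to [g]. /ropookefopeikobb/ → roboogefobeigobb.
Rule 3 (final cluster simplification): /b/ is the second consonant of a word-final cluster /bb/, so it deletes. /roboogefobeigobb/ → roboogefobeigob.

roboogefobeigob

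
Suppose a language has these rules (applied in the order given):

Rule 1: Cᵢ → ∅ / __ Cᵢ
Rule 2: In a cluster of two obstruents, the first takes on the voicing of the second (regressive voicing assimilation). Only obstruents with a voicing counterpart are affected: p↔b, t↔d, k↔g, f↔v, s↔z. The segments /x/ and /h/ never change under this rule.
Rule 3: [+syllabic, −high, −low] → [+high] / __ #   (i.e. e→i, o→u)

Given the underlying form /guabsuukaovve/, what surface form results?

Rule 1 (degemination): /vv/ is a geminate; the first /v/ deletes. /guabsuukaovve/ → guabsuukaove.
Rule 2 (regressive voicing assimilation): /b/ precedes the voiceless obstruent /s/, so it devoices to [p] by assimilation. /guabsuukaove/ → guapsuukaove.
Rule 3 (final vowel raising): /e/ is a mid vowel in word-final position, so it raises to [i]. /guapsuukaove/ → guapsuukaovi.

guapsuukaovi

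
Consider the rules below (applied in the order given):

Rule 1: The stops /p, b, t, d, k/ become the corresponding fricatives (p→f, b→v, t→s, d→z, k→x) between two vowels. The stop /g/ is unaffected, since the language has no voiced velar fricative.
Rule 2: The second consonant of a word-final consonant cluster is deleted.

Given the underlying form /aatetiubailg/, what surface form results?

aasesiuvail

Rule 1 (intervocalic spirantization): /t/ is a stop between vowels /a/ and /e/, so it spirantizes to the fricative [s]. /t/ is a stop between vowels /e/ and /i/, so it spirantizes to the fricative [s]. /b/ is a stop between vowels /u/ and /a/, so it spirantizes to the fricative [v]. /aatetiubailg/ → aasesiuvailg.
Rule 2 (final cluster simplification): /g/ is the second consonant of a word-final cluster /lg/, so it deletes. /aasesiuvailg/ → aasesiuvail.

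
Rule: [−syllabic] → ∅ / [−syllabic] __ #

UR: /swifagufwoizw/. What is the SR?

swifagufwoiz

/w/ is the second consonant of a word-final cluster /zw/, so it deletes.
The other instances of /s/, /w/, /f/, /g/, /z/ do not occur in the required environment and remain unchanged.
Surface form: [swifagufwoiz].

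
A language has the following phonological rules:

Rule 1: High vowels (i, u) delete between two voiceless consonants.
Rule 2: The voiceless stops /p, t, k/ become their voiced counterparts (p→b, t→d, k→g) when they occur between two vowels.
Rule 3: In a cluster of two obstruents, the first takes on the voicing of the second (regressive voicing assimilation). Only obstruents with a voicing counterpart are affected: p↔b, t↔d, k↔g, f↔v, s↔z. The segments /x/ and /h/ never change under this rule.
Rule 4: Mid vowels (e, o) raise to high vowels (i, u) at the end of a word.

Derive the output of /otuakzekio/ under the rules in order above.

oduagzegiu

Rule 1 (high vowel syncope): no segment meets the environment; /otuakzekio/ is unchanged.
Rule 2 (intervocalic voicing): /t/ is a voiceless stop between vowels /o/ and /u/, so it voices to [d]. /k/ is a voiceless stop between vowels /e/ and /i/, so it voices to [g]. /otuakzekio/ → oduakzegio.
Rule 3 (regressive voicing assimilation): /k/ precedes the voiced obstruent /z/, so it voices to [g] by assimilation. /oduakzegio/ → oduagzegio.
Rule 4 (final vowel raising): /o/ is a mid vowel in word-final position, so it raises to [u]. /oduagzegio/ → oduagzegiu.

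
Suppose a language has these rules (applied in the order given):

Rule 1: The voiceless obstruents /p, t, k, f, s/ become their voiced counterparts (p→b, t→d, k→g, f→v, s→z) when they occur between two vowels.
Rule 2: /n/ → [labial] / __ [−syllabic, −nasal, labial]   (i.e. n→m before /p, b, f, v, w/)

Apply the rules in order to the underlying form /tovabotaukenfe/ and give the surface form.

tovabodaugemfe

Rule 1 (intervocalic voicing): /t/ is a voiceless obstruent between vowels /o/ and /a/, so it voices to [d]. /k/ is a voiceless obstruent between vowels /u/ and /e/, so it voices to [g]. /tovabotaukenfe/ → tovabodaugenfe.
Rule 2 (nasal place assimilation): /n/ precedes the labial consonant /f/, so it assimilates in place to [m]. /tovabodaugenfe/ → tovabodaugemfe.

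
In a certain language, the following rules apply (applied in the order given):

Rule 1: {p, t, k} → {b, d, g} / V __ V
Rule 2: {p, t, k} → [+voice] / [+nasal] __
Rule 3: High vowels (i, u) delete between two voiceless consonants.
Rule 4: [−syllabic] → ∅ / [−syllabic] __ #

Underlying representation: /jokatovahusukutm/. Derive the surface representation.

Rule 1 (intervocalic voicing): /k/ is a voiceless stop between vowels /o/ and /a/, so it voices to [g]. /t/ is a voiceless stop between vowels /a/ and /o/, so it voices to [d]. /k/ is a voiceless stop between vowels /u/ and /u/, so it voices to [g]. /jokatovahusukutm/ → jogadovahusugutm.
Rule 2 (post-nasal voicing): no segment meets the environment; /jogadovahusugutm/ is unchanged.
Rule 3 (high vowel syncope): /u/ is a high vowel flanked by voiceless consonants /h/ and /s/, so it deletes. /jogadovahusugutm/ → jogadovahsugutm.
Rule 4 (final cluster simplification): /m/ is the second consonant of a word-final cluster /tm/, so it deletes. /jogadovahsugutm/ → jogadovahsugut.

jogadovahsugut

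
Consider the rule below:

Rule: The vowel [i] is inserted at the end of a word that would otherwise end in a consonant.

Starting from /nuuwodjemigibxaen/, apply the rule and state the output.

the form ends in the consonant /n/, so [i] is inserted word-finally.
Surface form: [nuuwodjemigibxaeni].

nuuwodjemigibxaeni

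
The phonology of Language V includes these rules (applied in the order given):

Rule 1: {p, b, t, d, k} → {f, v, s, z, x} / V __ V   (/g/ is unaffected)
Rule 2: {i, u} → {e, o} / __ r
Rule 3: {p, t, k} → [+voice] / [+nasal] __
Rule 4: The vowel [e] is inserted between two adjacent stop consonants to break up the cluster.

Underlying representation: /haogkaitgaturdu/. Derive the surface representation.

Rule 1 (intervocalic spirantization): /t/ is a stop between vowels /a/ and /u/, so it spirantizes to the fricative [s]. /haogkaitgaturdu/ → haogkaitgasurdu.
Rule 2 (pre-rhotic lowering): /u/ is a high vowel immediately before /r/, so it lowers to [o]. /haogkaitgasurdu/ → haogkaitgasordu.
Rule 3 (post-nasal voicing): no segment meets the environment; /haogkaitgasordu/ is unchanged.
Rule 4 (stop-cluster e-epenthesis): /g/ and /k/ form a stop–stop cluster, so [e] is inserted between them. /t/ and /g/ form a stop–stop cluster, so [e] is inserted between them. /haogkaitgasordu/ → haogekaitegasordu.

haogekaitegasordu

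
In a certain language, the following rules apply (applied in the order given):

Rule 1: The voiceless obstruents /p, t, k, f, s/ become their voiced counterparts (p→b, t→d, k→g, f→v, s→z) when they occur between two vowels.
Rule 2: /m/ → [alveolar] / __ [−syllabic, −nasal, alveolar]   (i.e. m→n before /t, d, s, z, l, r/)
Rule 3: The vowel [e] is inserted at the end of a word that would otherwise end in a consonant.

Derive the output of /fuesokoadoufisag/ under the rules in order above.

fuezogoadouvizage

Rule 1 (intervocalic voicing): /s/ is a voiceless obstruent between vowels /e/ and /o/, so it voices to [z]. /k/ is a voiceless obstruent between vowels /o/ and /o/, so it voices to [g]. /f/ is a voiceless obstruent between vowels /u/ and /i/, so it voices to [v]. /s/ is a voiceless obstruent between vowels /i/ and /a/, so it voices to [z]. /fuesokoadoufisag/ → fuezogoadouvizag.
Rule 2 (nasal place assimilation): no segment meets the environment; /fuezogoadouvizag/ is unchanged.
Rule 3 (final e-epenthesis): the form ends in the consonant /g/, so [e] is inserted word-finally. /fuezogoadouvizag/ → fuezogoadouvizage.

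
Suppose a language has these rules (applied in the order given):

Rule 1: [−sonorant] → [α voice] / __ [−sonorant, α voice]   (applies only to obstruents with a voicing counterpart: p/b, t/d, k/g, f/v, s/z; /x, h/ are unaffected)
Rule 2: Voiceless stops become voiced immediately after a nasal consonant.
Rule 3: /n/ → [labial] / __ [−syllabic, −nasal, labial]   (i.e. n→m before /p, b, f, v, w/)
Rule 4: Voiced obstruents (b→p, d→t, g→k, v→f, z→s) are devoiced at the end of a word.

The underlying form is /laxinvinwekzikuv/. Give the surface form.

laximvimwegzikuf

Rule 1 (regressive voicing assimilation): /k/ precedes the voiced obstruent /z/, so it voices to [g] by assimilation. /laxinvinwekzikuv/ → laxinvinwegzikuv.
Rule 2 (post-nasal voicing): no segment meets the environment; /laxinvinwegzikuv/ is unchanged.
Rule 3 (nasal place assimilation): /n/ precedes the labial consonant /v/, so it assimilates in place to [m]. /n/ precedes the labial consonant /w/, so it assimilates in place to [m]. /laxinvinwegzikuv/ → laximvimwegzikuv.
Rule 4 (final devoicing): /v/ is a voiced obstruent in word-final position, so it devoices to [f]. /laximvimwegzikuv/ → laximvimwegzikuf.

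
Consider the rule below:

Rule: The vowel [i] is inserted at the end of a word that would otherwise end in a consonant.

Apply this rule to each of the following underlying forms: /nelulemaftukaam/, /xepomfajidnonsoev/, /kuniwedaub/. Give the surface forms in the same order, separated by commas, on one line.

nelulemaftukaami, xepomfajidnonsoevi, kuniwedaubi

/nelulemaftukaam/: the form ends in the consonant /m/, so [i] is inserted word-finally. → [nelulemaftukaami].
/xepomfajidnonsoev/: the form ends in the consonant /v/, so [i] is inserted word-finally. → [xepomfajidnonsoevi].
/kuniwedaub/: the form ends in the consonant /b/, so [i] is inserted word-finally. → [kuniwedaubi].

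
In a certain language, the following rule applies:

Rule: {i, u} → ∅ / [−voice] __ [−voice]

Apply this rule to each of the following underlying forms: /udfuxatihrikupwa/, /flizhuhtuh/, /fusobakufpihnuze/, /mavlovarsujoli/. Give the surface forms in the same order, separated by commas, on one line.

/udfuxatihrikupwa/: /u/ is a high vowel flanked by voiceless consonants /f/ and /x/, so it deletes. /i/ is a high vowel flanked by voiceless consonants /t/ and /h/, so it deletes. /u/ is a high vowel flanked by voiceless consonants /k/ and /p/, so it deletes. → [udfxathrikpwa].
/flizhuhtuh/: /u/ is a high vowel flanked by voiceless consonants /h/ and /h/, so it deletes. /u/ is a high vowel flanked by voiceless consonants /t/ and /h/, so it deletes. → [flizhhth].
/fusobakufpihnuze/: /u/ is a high vowel flanked by voiceless consonants /f/ and /s/, so it deletes. /u/ is a high vowel flanked by voiceless consonants /k/ and /f/, so it deletes. /i/ is a high vowel flanked by voiceless consonants /p/ and /h/, so it deletes. → [fsobakfphnuze].
/mavlovarsujoli/: the rule's environment is not met; surfaces unchanged as [mavlovarsujoli].

udfxathrikpwa, flizhhth, fsobakfphnuze, mavlovarsujoli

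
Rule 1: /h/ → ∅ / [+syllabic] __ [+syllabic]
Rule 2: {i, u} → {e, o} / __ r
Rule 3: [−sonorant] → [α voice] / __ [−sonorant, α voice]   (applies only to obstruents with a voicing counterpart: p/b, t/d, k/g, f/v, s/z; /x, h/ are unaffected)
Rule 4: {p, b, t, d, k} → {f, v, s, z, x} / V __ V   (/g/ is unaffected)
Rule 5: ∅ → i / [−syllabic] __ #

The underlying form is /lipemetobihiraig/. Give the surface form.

lifemesovieraigi

Rule 1 (intervocalic h-deletion): /h/ occurs between vowels /i/ and /i/, so it deletes. /lipemetobihiraig/ → lipemetobiiraig.
Rule 2 (pre-rhotic lowering): /i/ is a high vowel immediately before /r/, so it lowers to [e]. /lipemetobiiraig/ → lipemetobieraig.
Rule 3 (regressive voicing assimilation): no segment meets the environment; /lipemetobieraig/ is unchanged.
Rule 4 (intervocalic spirantization): /p/ is a stop between vowels /i/ and /e/, so it spirantizes to the fricative [f]. /t/ is a stop between vowels /e/ and /o/, so it spirantizes to the fricative [s]. /b/ is a stop between vowels /o/ and /i/, so it spirantizes to the fricative [v]. /lipemetobieraig/ → lifemesovieraig.
Rule 5 (final i-epenthesis): the form ends in the consonant /g/, so [i] is inserted word-finally. /lifemesovieraig/ → lifemesovieraigi.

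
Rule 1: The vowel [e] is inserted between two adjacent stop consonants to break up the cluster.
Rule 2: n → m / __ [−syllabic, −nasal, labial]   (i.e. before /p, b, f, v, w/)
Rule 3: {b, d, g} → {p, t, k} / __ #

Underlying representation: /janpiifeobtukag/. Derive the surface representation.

jampiifeobetukak

Rule 1 (stop-cluster e-epenthesis): /b/ and /t/ form a stop–stop cluster, so [e] is inserted between them. /janpiifeobtukag/ → janpiifeobetukag.
Rule 2 (nasal place assimilation): /n/ precedes the labial consonant /p/, so it assimilates in place to [m]. /janpiifeobetukag/ → jampiifeobetukag.
Rule 3 (final devoicing): /g/ is a voiced stop in word-final position, so it devoices to [k]. /jampiifeobetukag/ → jampiifeobetukak.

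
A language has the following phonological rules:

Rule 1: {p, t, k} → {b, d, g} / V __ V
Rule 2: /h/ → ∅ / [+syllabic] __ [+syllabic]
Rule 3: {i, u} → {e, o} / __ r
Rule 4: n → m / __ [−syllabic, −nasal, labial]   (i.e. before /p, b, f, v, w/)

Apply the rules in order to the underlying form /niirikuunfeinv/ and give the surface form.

nieriguumfeimv

Rule 1 (intervocalic voicing): /k/ is a voiceless stop between vowels /i/ and /u/, so it voices to [g]. /niirikuunfeinv/ → niiriguunfeinv.
Rule 2 (intervocalic h-deletion): no segment meets the environment; /niiriguunfeinv/ is unchanged.
Rule 3 (pre-rhotic lowering): /i/ is a high vowel immediately before /r/, so it lowers to [e]. /niiriguunfeinv/ → nieriguunfeinv.
Rule 4 (nasal place assimilation): /n/ precedes the labial consonant /f/, so it assimilates in place to [m]. /n/ precedes the labial consonant /v/, so it assimilates in place to [m]. /nieriguunfeinv/ → nieriguumfeimv.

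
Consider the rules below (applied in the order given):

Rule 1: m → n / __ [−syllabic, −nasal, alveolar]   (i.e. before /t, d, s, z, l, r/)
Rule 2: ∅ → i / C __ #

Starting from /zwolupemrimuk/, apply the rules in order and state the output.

zwolupenrimuki

Rule 1 (nasal place assimilation): /m/ precedes the alveolar consonant /r/, so it assimilates in place to [n]. /zwolupemrimuk/ → zwolupenrimuk.
Rule 2 (final i-epenthesis): the form ends in the consonant /k/, so [i] is inserted word-finally. /zwolupenrimuk/ → zwolupenrimuki.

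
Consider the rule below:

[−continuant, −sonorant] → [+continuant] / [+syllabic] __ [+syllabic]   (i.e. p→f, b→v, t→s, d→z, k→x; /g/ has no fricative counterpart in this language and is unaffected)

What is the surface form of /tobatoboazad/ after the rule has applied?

tovasovoazad

/b/ is a stop between vowels /o/ and /a/, so it spirantizes to the fricative [v].
/t/ is a stop between vowels /a/ and /o/, so it spirantizes to the fricative [s].
/b/ is a stop between vowels /o/ and /o/, so it spirantizes to the fricative [v].
The other instances of /t/, /d/ do not occur in the required environment and remain unchanged.
Surface form: [tovasovoazad].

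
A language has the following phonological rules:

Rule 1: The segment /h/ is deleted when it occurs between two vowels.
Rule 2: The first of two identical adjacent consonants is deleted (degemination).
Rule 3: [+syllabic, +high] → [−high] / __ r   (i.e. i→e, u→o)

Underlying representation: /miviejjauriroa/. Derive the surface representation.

miviejaoreroa

Rule 1 (intervocalic h-deletion): no segment meets the environment; /miviejjauriroa/ is unchanged.
Rule 2 (degemination): /jj/ is a geminate; the first /j/ deletes. /miviejjauriroa/ → miviejauriroa.
Rule 3 (pre-rhotic lowering): /u/ is a high vowel immediately before /r/, so it lowers to [o]. /i/ is a high vowel immediately before /r/, so it lowers to [e]. /miviejauriroa/ → miviejaoreroa.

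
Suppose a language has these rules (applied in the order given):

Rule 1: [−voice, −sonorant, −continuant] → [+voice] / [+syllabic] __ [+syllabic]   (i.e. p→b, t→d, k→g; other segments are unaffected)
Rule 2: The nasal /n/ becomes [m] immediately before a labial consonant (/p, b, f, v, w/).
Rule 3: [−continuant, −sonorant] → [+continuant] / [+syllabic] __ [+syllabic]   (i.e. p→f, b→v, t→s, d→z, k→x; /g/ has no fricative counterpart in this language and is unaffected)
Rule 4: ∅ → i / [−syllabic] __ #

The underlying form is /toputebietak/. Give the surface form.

Rule 1 (intervocalic voicing): /p/ is a voiceless stop between vowels /o/ and /u/, so it voices to [b]. /t/ is a voiceless stop between vowels /u/ and /e/, so it voices to [d]. /t/ is a voiceless stop between vowels /e/ and /a/, so it voices to [d]. /toputebietak/ → tobudebiedak.
Rule 2 (nasal place assimilation): no segment meets the environment; /tobudebiedak/ is unchanged.
Rule 3 (intervocalic spirantization): /b/ is a stop between vowels /o/ and /u/, so it spirantizes to the fricative [v]. /d/ is a stop between vowels /u/ and /e/, so it spirantizes to the fricative [z]. /b/ is a stop between vowels /e/ and /i/, so it spirantizes to the fricative [v]. /d/ is a stop between vowels /e/ and /a/, so it spirantizes to the fricative [z]. /tobudebiedak/ → tovuzeviezak.
Rule 4 (final i-epenthesis): the form ends in the consonant /k/, so [i] is inserted word-finally. /tovuzeviezak/ → tovuzeviezaki.

tovuzeviezaki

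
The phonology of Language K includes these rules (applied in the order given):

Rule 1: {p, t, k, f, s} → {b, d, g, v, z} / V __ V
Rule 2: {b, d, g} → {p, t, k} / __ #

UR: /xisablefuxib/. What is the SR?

xizablevuxip

Rule 1 (intervocalic voicing): /s/ is a voiceless obstruent between vowels /i/ and /a/, so it voices to [z]. /f/ is a voiceless obstruent between vowels /e/ and /u/, so it voices to [v]. /xisablefuxib/ → xizablevuxib.
Rule 2 (final devoicing): /b/ is a voiced stop in word-final position, so it devoices to [p]. /xizablevuxib/ → xizablevuxip.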